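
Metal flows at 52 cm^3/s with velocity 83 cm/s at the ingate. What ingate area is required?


Formula: A_ingate = Q / v  (continuity equation)
A = 52 cm^3/s / 83 cm/s = 0.6265 cm^2


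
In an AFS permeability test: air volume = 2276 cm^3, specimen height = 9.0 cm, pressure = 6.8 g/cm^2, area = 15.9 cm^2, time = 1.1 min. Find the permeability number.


Formula: Permeability Number P = (V * H) / (p * A * t)
Numerator: V * H = 2276 * 9.0 = 20484.0
Denominator: p * A * t = 6.8 * 15.9 * 1.1 = 118.932
P = 20484.0 / 118.932 = 172.2329

172.2329


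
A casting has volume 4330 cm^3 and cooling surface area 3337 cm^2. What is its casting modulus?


Formula: Casting Modulus M = V / A
M = 4330 cm^3 / 3337 cm^2 = 1.2976 cm


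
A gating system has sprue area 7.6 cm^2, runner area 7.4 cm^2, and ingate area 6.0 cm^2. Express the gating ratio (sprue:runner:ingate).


Sprue:Runner:Ingate = 1 : 7.4/7.6 : 6.0/7.6 = 1:0.97:0.79

Final answer: 1:0.97:0.79


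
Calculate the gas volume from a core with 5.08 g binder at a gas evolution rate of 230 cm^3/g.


Formula: V_gas = W_binder * gas_evolution_rate
V = 5.08 g * 230 cm^3/g = 1168.4000 cm^3

1168.4000 cm^3


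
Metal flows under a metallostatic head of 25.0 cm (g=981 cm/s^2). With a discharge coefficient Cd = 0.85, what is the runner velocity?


Formula: v = Cd * sqrt(2 * g * h)  (Torricelli with discharge coefficient)
2*g*h = 2 * 981 * 25.0 = 49050.0 cm^2/s^2
sqrt(49050.0) = 221.47235 cm/s
v = 0.85 * 221.47235 = 188.2515 cm/s

Final answer: 188.2515 cm/s


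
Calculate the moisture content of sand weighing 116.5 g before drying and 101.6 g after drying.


Formula: MC = (W_wet - W_dry) / W_wet * 100
Water mass = 116.5 - 101.6 = 14.9 g
MC = 14.9 / 116.5 * 100 = 12.7897%

Final answer: 12.7897%


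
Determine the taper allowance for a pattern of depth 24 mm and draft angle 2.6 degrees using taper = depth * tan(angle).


Formula: taper = depth * tan(draft_angle)
tan(2.6 deg) = 0.0454097
taper = 24 mm * 0.0454097 = 1.0898 mm

Answer: 1.0898 mm


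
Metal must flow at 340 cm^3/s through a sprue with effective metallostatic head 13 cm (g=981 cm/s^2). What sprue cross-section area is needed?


Formula: v = sqrt(2*g*h), A = Q/v
Velocity: v = sqrt(2 * 981 * 13) = sqrt(25506) = 159.7060 cm/s
Sprue area: A = Q / v = 340 / 159.7060 = 2.1289 cm^2

2.1289 cm^2


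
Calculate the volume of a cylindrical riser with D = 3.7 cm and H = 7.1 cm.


Formula: V = pi * (D/2)^2 * H  (cylinder volume)
Radius = D/2 = 3.7/2 = 1.85 cm
V = pi * 1.85^2 * 7.1 = 76.3399 cm^3

Answer: 76.3399 cm^3


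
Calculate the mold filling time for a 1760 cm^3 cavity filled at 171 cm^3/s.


Formula: t_fill = V_mold / Q_flow
t = 1760 cm^3 / 171 cm^3/s = 10.2924 s


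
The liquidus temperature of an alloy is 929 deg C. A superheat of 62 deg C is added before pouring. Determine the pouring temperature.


Formula: T_pour = T_melt + Superheat
T_pour = 929 + 62 = 991 deg C

Answer: 991 deg C


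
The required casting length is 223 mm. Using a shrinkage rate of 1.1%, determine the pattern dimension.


Formula: L_pattern = L_casting * (1 + shrinkage_rate/100)
Shrinkage factor = 1 + 1.1/100 = 1.011
L_pattern = 223 mm * 1.011 = 225.4530 mm

225.4530 mm


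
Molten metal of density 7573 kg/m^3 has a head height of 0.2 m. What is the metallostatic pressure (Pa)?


Formula: P = rho * g * h
rho * g = 7573 * 9.81 = 74291.13 N/m^3
P = 74291.13 * 0.2 = 14858.2260 Pa


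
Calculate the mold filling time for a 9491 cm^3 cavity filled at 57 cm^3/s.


Formula: t_fill = V_mold / Q_flow
t = 9491 cm^3 / 57 cm^3/s = 166.5088 s


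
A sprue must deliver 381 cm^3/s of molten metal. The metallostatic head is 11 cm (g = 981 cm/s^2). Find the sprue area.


Formula: v = sqrt(2*g*h), A = Q/v
Velocity: v = sqrt(2 * 981 * 11) = sqrt(21582) = 146.9081 cm/s
Sprue area: A = Q / v = 381 / 146.9081 = 2.5935 cm^2

2.5935 cm^2


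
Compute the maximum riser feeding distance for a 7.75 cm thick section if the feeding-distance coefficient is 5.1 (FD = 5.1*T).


Formula: FD = 5.1 * T  (riser feeding-distance rule)
FD = 5.1 * 7.75 cm = 39.5250 cm

Final answer: 39.5250 cm


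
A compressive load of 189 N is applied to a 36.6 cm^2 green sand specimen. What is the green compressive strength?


Formula: Compressive Strength = Force / Area
Strength = 189 N / 36.6 cm^2 = 5.1639 N/cm^2

5.1639 N/cm^2


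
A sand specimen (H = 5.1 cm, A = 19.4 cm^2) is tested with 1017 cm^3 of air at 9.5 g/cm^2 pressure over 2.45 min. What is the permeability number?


Formula: Permeability Number P = (V * H) / (p * A * t)
Numerator: V * H = 1017 * 5.1 = 5186.7
Denominator: p * A * t = 9.5 * 19.4 * 2.45 = 451.535
P = 5186.7 / 451.535 = 11.4868

Final answer: 11.4868


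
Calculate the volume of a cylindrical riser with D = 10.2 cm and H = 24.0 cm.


Formula: V = pi * (D/2)^2 * H  (cylinder volume)
Radius = D/2 = 10.2/2 = 5.1 cm
V = pi * 5.1^2 * 24.0 = 1961.1078 cm^3

Final answer: 1961.1078 cm^3


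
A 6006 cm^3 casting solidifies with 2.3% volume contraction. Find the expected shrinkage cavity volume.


Formula: V_shrink = V_casting * shrinkage_pct / 100
V_shrink = 6006 cm^3 * 2.3 / 100 = 138.1380 cm^3

138.1380 cm^3


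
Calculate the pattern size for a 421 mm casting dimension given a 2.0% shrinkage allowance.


Formula: L_pattern = L_casting * (1 + shrinkage_rate/100)
Shrinkage factor = 1 + 2.0/100 = 1.02
L_pattern = 421 mm * 1.02 = 429.4200 mm

429.4200 mm


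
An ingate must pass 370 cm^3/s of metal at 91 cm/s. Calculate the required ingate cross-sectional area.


Formula: A_ingate = Q / v  (continuity equation)
A = 370 cm^3/s / 91 cm/s = 4.0659 cm^2


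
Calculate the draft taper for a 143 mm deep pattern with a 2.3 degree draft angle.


Formula: taper = depth * tan(draft_angle)
tan(2.3 deg) = 0.0401641
taper = 143 mm * 0.0401641 = 5.7435 mm

Answer: 5.7435 mm


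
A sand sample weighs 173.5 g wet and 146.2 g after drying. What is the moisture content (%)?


Formula: MC = (W_wet - W_dry) / W_wet * 100
Water mass = 173.5 - 146.2 = 27.3 g
MC = 27.3 / 173.5 * 100 = 15.7349%

Final answer: 15.7349%


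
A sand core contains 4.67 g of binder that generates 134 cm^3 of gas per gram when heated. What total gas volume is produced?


Formula: V_gas = W_binder * gas_evolution_rate
V = 4.67 g * 134 cm^3/g = 625.7800 cm^3

625.7800 cm^3


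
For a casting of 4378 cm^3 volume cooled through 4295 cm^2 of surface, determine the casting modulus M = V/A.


Formula: Casting Modulus M = V / A
M = 4378 cm^3 / 4295 cm^2 = 1.0193 cm


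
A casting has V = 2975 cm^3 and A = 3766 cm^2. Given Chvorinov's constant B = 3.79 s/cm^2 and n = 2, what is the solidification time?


Formula: t_s = B * (V/A)^n  (Chvorinov's rule, n=2)
Modulus M = V/A = 2975/3766 = 0.789963 cm
M^2 = 0.789963^2 = 0.624042 cm^2
t_s = 3.79 * 0.624042 = 2.3651 s

Answer: 2.3651 s


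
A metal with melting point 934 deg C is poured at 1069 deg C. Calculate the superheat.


Formula: Superheat = T_pour - T_melt
Superheat = 1069 - 934 = 135 deg C


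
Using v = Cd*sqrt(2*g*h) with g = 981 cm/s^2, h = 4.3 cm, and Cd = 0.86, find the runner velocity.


Formula: v = Cd * sqrt(2 * g * h)  (Torricelli with discharge coefficient)
2*g*h = 2 * 981 * 4.3 = 8436.6 cm^2/s^2
sqrt(8436.6) = 91.85097 cm/s
v = 0.86 * 91.85097 = 78.9918 cm/s

78.9918 cm/s


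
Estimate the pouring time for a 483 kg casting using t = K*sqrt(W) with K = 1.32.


Formula: t = K * sqrt(W)
sqrt(W) = sqrt(483) = 21.97726
t = 1.32 * 21.97726 = 29.0100 s

29.0100 s


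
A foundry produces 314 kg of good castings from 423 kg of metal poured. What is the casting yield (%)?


Formula: Casting Yield = (W_good / W_total) * 100
Yield = (314 kg / 423 kg) * 100 = 74.2317%

74.2317%


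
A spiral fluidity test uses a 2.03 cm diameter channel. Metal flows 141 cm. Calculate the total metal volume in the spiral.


Formula: V = pi * (d/2)^2 * L  (cylinder volume)
Radius = 2.03/2 = 1.015 cm
V = pi * 1.015^2 * 141 = 456.3532 cm^3


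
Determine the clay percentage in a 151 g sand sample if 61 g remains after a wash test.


Formula: Clay% = (W_total - W_washed) / W_total * 100
Clay mass = 151 - 61 = 90 g
Clay% = 90 / 151 * 100 = 59.6026%

Final answer: 59.6026%


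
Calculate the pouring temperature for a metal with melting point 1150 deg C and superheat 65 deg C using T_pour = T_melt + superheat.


Formula: T_pour = T_melt + Superheat
T_pour = 1150 + 65 = 1215 deg C

Final answer: 1215 deg C


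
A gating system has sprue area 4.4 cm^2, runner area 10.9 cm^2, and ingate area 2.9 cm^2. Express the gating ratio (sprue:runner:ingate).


Sprue:Runner:Ingate = 1 : 10.9/4.4 : 2.9/4.4 = 1:2.48:0.66

Answer: 1:2.48:0.66


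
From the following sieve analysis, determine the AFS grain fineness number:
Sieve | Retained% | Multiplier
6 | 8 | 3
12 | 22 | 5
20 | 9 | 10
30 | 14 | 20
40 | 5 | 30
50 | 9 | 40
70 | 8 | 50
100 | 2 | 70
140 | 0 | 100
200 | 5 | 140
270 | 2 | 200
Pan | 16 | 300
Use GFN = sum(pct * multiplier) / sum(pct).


Formula: GFN = sum(pct * multiplier) / sum(pct)
sum(pct * multiplier) = 7454
sum(pct) = 100
GFN = 7454 / 100 = 74.54

Final answer: 74.54


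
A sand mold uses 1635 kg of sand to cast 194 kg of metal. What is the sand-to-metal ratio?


Formula: Sand-to-Metal Ratio = W_sand / W_metal
Ratio = 1635 kg / 194 kg = 8.4278

Answer: 8.4278


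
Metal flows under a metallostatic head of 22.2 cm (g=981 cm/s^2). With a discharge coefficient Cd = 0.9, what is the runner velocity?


Formula: v = Cd * sqrt(2 * g * h)  (Torricelli with discharge coefficient)
2*g*h = 2 * 981 * 22.2 = 43556.4 cm^2/s^2
sqrt(43556.4) = 208.70170 cm/s
v = 0.9 * 208.70170 = 187.8315 cm/s

Answer: 187.8315 cm/s


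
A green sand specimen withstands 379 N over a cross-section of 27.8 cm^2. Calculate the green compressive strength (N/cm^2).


Formula: Compressive Strength = Force / Area
Strength = 379 N / 27.8 cm^2 = 13.6331 N/cm^2

Final answer: 13.6331 N/cm^2


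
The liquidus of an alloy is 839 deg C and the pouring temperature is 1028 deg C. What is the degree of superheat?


Formula: Superheat = T_pour - T_melt
Superheat = 1028 - 839 = 189 deg C

Answer: 189 deg C


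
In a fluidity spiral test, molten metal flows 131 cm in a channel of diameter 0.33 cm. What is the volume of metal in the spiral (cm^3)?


Formula: V = pi * (d/2)^2 * L  (cylinder volume)
Radius = 0.33/2 = 0.165 cm
V = pi * 0.165^2 * 131 = 11.2044 cm^3

Answer: 11.2044 cm^3


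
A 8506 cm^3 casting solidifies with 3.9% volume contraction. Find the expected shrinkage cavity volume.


Formula: V_shrink = V_casting * shrinkage_pct / 100
V_shrink = 8506 cm^3 * 3.9 / 100 = 331.7340 cm^3

331.7340 cm^3


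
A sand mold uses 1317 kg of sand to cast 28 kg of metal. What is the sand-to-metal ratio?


Formula: Sand-to-Metal Ratio = W_sand / W_metal
Ratio = 1317 kg / 28 kg = 47.0357


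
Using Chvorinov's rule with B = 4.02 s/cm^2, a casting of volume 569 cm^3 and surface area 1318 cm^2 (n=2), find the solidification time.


Formula: t_s = B * (V/A)^n  (Chvorinov's rule, n=2)
Modulus M = V/A = 569/1318 = 0.431715 cm
M^2 = 0.431715^2 = 0.186378 cm^2
t_s = 4.02 * 0.186378 = 0.7492 s

Answer: 0.7492 s


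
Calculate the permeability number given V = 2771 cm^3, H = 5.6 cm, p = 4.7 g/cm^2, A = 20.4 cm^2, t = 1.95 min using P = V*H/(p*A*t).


Formula: Permeability Number P = (V * H) / (p * A * t)
Numerator: V * H = 2771 * 5.6 = 15517.6
Denominator: p * A * t = 4.7 * 20.4 * 1.95 = 186.966
P = 15517.6 / 186.966 = 82.9969

Final answer: 82.9969


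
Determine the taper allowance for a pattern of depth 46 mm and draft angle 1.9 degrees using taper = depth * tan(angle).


Formula: taper = depth * tan(draft_angle)
tan(1.9 deg) = 0.0331734
taper = 46 mm * 0.0331734 = 1.5260 mm

1.5260 mm


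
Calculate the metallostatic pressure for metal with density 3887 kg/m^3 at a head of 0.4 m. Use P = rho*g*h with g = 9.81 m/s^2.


Formula: P = rho * g * h
rho * g = 3887 * 9.81 = 38131.47 N/m^3
P = 38131.47 * 0.4 = 15252.5880 Pa

15252.5880 Pa


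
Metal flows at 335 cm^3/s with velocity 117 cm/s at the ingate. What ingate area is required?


Formula: A_ingate = Q / v  (continuity equation)
A = 335 cm^3/s / 117 cm/s = 2.8632 cm^2

2.8632 cm^2


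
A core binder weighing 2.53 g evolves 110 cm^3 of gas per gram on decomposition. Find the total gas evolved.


Formula: V_gas = W_binder * gas_evolution_rate
V = 2.53 g * 110 cm^3/g = 278.3000 cm^3

Final answer: 278.3000 cm^3


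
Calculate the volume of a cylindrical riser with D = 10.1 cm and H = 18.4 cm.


Formula: V = pi * (D/2)^2 * H  (cylinder volume)
Radius = D/2 = 10.1/2 = 5.05 cm
V = pi * 5.05^2 * 18.4 = 1474.1798 cm^3

Final answer: 1474.1798 cm^3


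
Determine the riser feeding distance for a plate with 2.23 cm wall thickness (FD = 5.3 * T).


Formula: FD = 5.3 * T  (riser feeding-distance rule)
FD = 5.3 * 2.23 cm = 11.8190 cm

11.8190 cm


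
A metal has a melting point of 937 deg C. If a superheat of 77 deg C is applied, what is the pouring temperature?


Formula: T_pour = T_melt + Superheat
T_pour = 937 + 77 = 1014 deg C

Answer: 1014 deg C


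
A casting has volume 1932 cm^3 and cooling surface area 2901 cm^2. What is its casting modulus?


Formula: Casting Modulus M = V / A
M = 1932 cm^3 / 2901 cm^2 = 0.6660 cm

0.6660 cm


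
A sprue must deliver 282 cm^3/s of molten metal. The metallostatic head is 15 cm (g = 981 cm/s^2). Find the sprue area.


Formula: v = sqrt(2*g*h), A = Q/v
Velocity: v = sqrt(2 * 981 * 15) = sqrt(29430) = 171.5517 cm/s
Sprue area: A = Q / v = 282 / 171.5517 = 1.6438 cm^2

Answer: 1.6438 cm^2


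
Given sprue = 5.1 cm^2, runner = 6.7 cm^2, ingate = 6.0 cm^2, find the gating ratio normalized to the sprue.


Sprue:Runner:Ingate = 1 : 6.7/5.1 : 6.0/5.1 = 1:1.31:1.18


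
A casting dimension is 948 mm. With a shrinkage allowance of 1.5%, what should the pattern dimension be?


Formula: L_pattern = L_casting * (1 + shrinkage_rate/100)
Shrinkage factor = 1 + 1.5/100 = 1.015
L_pattern = 948 mm * 1.015 = 962.2200 mm


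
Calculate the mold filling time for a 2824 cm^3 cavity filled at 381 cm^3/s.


Formula: t_fill = V_mold / Q_flow
t = 2824 cm^3 / 381 cm^3/s = 7.4121 s

Final answer: 7.4121 s


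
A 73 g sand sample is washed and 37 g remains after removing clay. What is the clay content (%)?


Formula: Clay% = (W_total - W_washed) / W_total * 100
Clay mass = 73 - 37 = 36 g
Clay% = 36 / 73 * 100 = 49.3151%

Answer: 49.3151%


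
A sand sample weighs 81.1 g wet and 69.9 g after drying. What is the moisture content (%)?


Formula: MC = (W_wet - W_dry) / W_wet * 100
Water mass = 81.1 - 69.9 = 11.2 g
MC = 11.2 / 81.1 * 100 = 13.8101%


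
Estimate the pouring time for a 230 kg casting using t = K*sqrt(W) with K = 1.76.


Formula: t = K * sqrt(W)
sqrt(W) = sqrt(230) = 15.16575
t = 1.76 * 15.16575 = 26.6917 s

Answer: 26.6917 s


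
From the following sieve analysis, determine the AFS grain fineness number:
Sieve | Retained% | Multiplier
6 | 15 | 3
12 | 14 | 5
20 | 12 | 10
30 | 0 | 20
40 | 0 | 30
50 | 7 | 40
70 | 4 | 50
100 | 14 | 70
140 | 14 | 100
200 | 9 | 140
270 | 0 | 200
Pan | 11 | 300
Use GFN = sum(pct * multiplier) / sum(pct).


Formula: GFN = sum(pct * multiplier) / sum(pct)
sum(pct * multiplier) = 7655
sum(pct) = 100
GFN = 7655 / 100 = 76.55


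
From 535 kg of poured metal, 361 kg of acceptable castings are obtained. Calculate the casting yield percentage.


Formula: Casting Yield = (W_good / W_total) * 100
Yield = (361 kg / 535 kg) * 100 = 67.4766%


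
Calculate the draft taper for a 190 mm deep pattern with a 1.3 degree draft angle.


Formula: taper = depth * tan(draft_angle)
tan(1.3 deg) = 0.0226932
taper = 190 mm * 0.0226932 = 4.3117 mm

Final answer: 4.3117 mm


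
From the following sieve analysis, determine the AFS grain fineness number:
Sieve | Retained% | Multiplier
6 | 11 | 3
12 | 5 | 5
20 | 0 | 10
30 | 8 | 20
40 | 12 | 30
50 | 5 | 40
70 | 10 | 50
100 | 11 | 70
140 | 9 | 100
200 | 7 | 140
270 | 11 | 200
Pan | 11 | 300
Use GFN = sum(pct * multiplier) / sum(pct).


Formula: GFN = sum(pct * multiplier) / sum(pct)
sum(pct * multiplier) = 9428
sum(pct) = 100
GFN = 9428 / 100 = 94.28


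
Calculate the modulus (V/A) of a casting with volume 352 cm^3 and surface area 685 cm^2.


Formula: Casting Modulus M = V / A
M = 352 cm^3 / 685 cm^2 = 0.5139 cm

0.5139 cm


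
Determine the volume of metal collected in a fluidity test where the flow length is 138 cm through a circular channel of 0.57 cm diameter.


Formula: V = pi * (d/2)^2 * L  (cylinder volume)
Radius = 0.57/2 = 0.285 cm
V = pi * 0.285^2 * 138 = 35.2143 cm^3

Final answer: 35.2143 cm^3


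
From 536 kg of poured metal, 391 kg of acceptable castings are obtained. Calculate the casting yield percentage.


Formula: Casting Yield = (W_good / W_total) * 100
Yield = (391 kg / 536 kg) * 100 = 72.9478%

Answer: 72.9478%


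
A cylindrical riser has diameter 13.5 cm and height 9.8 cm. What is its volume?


Formula: V = pi * (D/2)^2 * H  (cylinder volume)
Radius = D/2 = 13.5/2 = 6.75 cm
V = pi * 6.75^2 * 9.8 = 1402.7604 cm^3

1402.7604 cm^3


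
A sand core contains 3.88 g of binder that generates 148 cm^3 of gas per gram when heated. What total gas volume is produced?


Formula: V_gas = W_binder * gas_evolution_rate
V = 3.88 g * 148 cm^3/g = 574.2400 cm^3

Final answer: 574.2400 cm^3


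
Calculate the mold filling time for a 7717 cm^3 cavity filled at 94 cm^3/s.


Formula: t_fill = V_mold / Q_flow
t = 7717 cm^3 / 94 cm^3/s = 82.0957 s

Final answer: 82.0957 s


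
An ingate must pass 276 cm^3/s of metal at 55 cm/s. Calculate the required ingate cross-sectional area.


Formula: A_ingate = Q / v  (continuity equation)
A = 276 cm^3/s / 55 cm/s = 5.0182 cm^2

Final answer: 5.0182 cm^2


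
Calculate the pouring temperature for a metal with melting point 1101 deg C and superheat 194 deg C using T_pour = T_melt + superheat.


Formula: T_pour = T_melt + Superheat
T_pour = 1101 + 194 = 1295 deg C

Answer: 1295 deg C


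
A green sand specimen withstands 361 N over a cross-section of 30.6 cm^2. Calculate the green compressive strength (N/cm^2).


Formula: Compressive Strength = Force / Area
Strength = 361 N / 30.6 cm^2 = 11.7974 N/cm^2

11.7974 N/cm^2


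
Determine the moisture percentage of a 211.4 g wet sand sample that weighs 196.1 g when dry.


Formula: MC = (W_wet - W_dry) / W_wet * 100
Water mass = 211.4 - 196.1 = 15.3 g
MC = 15.3 / 211.4 * 100 = 7.2375%


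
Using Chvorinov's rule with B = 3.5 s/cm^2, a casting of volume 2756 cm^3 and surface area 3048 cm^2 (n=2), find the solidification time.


Formula: t_s = B * (V/A)^n  (Chvorinov's rule, n=2)
Modulus M = V/A = 2756/3048 = 0.904199 cm
M^2 = 0.904199^2 = 0.817576 cm^2
t_s = 3.5 * 0.817576 = 2.8615 s

Answer: 2.8615 s


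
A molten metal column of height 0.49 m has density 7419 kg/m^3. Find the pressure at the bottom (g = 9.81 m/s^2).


Formula: P = rho * g * h
rho * g = 7419 * 9.81 = 72780.39 N/m^3
P = 72780.39 * 0.49 = 35662.3911 Pa


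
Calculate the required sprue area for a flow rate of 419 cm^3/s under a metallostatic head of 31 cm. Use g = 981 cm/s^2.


Formula: v = sqrt(2*g*h), A = Q/v
Velocity: v = sqrt(2 * 981 * 31) = sqrt(60822) = 246.6212 cm/s
Sprue area: A = Q / v = 419 / 246.6212 = 1.6990 cm^2

Answer: 1.6990 cm^2


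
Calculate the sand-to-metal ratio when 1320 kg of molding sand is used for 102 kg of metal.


Formula: Sand-to-Metal Ratio = W_sand / W_metal
Ratio = 1320 kg / 102 kg = 12.9412

Answer: 12.9412


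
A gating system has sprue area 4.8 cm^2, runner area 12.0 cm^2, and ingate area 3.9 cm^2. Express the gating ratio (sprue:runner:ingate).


Sprue:Runner:Ingate = 1 : 12.0/4.8 : 3.9/4.8 = 1:2.50:0.81


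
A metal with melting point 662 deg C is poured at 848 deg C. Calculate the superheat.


Formula: Superheat = T_pour - T_melt
Superheat = 848 - 662 = 186 deg C

Answer: 186 deg C


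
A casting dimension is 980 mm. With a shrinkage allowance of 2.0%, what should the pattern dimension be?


Formula: L_pattern = L_casting * (1 + shrinkage_rate/100)
Shrinkage factor = 1 + 2.0/100 = 1.02
L_pattern = 980 mm * 1.02 = 999.6000 mm

Answer: 999.6000 mm


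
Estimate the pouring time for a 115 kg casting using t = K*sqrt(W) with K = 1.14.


Formula: t = K * sqrt(W)
sqrt(W) = sqrt(115) = 10.72381
t = 1.14 * 10.72381 = 12.2251 s

Final answer: 12.2251 s


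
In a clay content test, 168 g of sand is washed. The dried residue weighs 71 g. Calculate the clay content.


Formula: Clay% = (W_total - W_washed) / W_total * 100
Clay mass = 168 - 71 = 97 g
Clay% = 97 / 168 * 100 = 57.7381%

57.7381%


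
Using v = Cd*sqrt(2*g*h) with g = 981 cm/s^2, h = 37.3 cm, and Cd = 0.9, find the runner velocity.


Formula: v = Cd * sqrt(2 * g * h)  (Torricelli with discharge coefficient)
2*g*h = 2 * 981 * 37.3 = 73182.6 cm^2/s^2
sqrt(73182.6) = 270.52283 cm/s
v = 0.9 * 270.52283 = 243.4705 cm/s


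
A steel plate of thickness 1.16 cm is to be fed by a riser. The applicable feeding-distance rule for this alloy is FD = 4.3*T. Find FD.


Formula: FD = 4.3 * T  (riser feeding-distance rule)
FD = 4.3 * 1.16 cm = 4.9880 cm


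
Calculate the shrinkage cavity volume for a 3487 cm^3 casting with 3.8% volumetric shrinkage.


Formula: V_shrink = V_casting * shrinkage_pct / 100
V_shrink = 3487 cm^3 * 3.8 / 100 = 132.5060 cm^3

132.5060 cm^3


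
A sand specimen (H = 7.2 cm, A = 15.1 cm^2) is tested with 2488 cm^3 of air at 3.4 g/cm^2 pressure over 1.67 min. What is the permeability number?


Formula: Permeability Number P = (V * H) / (p * A * t)
Numerator: V * H = 2488 * 7.2 = 17913.6
Denominator: p * A * t = 3.4 * 15.1 * 1.67 = 85.7378
P = 17913.6 / 85.7378 = 208.9347

Final answer: 208.9347


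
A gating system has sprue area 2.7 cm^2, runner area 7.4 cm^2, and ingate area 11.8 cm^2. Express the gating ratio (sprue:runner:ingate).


Sprue:Runner:Ingate = 1 : 7.4/2.7 : 11.8/2.7 = 1:2.74:4.37

1:2.74:4.37


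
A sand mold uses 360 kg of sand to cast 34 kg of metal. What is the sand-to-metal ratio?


Formula: Sand-to-Metal Ratio = W_sand / W_metal
Ratio = 360 kg / 34 kg = 10.5882

10.5882


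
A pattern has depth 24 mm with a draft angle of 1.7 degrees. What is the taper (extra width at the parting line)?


Formula: taper = depth * tan(draft_angle)
tan(1.7 deg) = 0.0296793
taper = 24 mm * 0.0296793 = 0.7123 mm

0.7123 mm


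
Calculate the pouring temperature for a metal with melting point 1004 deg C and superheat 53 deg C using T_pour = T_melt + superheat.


Formula: T_pour = T_melt + Superheat
T_pour = 1004 + 53 = 1057 deg C


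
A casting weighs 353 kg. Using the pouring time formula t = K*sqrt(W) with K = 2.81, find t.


Formula: t = K * sqrt(W)
sqrt(W) = sqrt(353) = 18.78829
t = 2.81 * 18.78829 = 52.7951 s

Answer: 52.7951 s


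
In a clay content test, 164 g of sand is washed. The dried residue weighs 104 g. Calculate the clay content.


Formula: Clay% = (W_total - W_washed) / W_total * 100
Clay mass = 164 - 104 = 60 g
Clay% = 60 / 164 * 100 = 36.5854%


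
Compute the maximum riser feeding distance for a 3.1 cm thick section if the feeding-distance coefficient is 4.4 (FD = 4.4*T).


Formula: FD = 4.4 * T  (riser feeding-distance rule)
FD = 4.4 * 3.1 cm = 13.6400 cm

13.6400 cm


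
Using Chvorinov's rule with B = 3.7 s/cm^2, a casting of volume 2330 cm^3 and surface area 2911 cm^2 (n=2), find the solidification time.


Formula: t_s = B * (V/A)^n  (Chvorinov's rule, n=2)
Modulus M = V/A = 2330/2911 = 0.800412 cm
M^2 = 0.800412^2 = 0.640659 cm^2
t_s = 3.7 * 0.640659 = 2.3704 s

Answer: 2.3704 s


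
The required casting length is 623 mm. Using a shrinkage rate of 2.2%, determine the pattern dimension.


Formula: L_pattern = L_casting * (1 + shrinkage_rate/100)
Shrinkage factor = 1 + 2.2/100 = 1.022
L_pattern = 623 mm * 1.022 = 636.7060 mm

636.7060 mm


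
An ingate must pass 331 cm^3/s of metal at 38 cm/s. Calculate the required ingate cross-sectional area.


Formula: A_ingate = Q / v  (continuity equation)
A = 331 cm^3/s / 38 cm/s = 8.7105 cm^2


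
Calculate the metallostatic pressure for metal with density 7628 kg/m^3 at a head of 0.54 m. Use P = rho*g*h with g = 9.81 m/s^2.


Formula: P = rho * g * h
rho * g = 7628 * 9.81 = 74830.68 N/m^3
P = 74830.68 * 0.54 = 40408.5672 Pa

40408.5672 Pa


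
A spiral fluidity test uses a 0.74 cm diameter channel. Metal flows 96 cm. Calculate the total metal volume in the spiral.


Formula: V = pi * (d/2)^2 * L  (cylinder volume)
Radius = 0.74/2 = 0.37 cm
V = pi * 0.37^2 * 96 = 41.2881 cm^3


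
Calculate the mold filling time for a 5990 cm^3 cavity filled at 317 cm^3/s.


Formula: t_fill = V_mold / Q_flow
t = 5990 cm^3 / 317 cm^3/s = 18.8959 s

Final answer: 18.8959 s


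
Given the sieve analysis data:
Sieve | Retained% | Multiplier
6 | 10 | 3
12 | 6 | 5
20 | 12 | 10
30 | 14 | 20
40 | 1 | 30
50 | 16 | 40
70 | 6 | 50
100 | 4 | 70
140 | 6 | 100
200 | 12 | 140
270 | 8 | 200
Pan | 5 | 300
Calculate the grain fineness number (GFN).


Formula: GFN = sum(pct * multiplier) / sum(pct)
sum(pct * multiplier) = 7090
sum(pct) = 100
GFN = 7090 / 100 = 70.90


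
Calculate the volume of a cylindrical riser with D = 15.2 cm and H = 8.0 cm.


Formula: V = pi * (D/2)^2 * H  (cylinder volume)
Radius = D/2 = 15.2/2 = 7.6 cm
V = pi * 7.6^2 * 8.0 = 1451.6671 cm^3

Answer: 1451.6671 cm^3


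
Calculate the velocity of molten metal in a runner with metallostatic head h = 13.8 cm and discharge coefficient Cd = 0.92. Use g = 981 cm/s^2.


Formula: v = Cd * sqrt(2 * g * h)  (Torricelli with discharge coefficient)
2*g*h = 2 * 981 * 13.8 = 27075.6 cm^2/s^2
sqrt(27075.6) = 164.54665 cm/s
v = 0.92 * 164.54665 = 151.3829 cm/s


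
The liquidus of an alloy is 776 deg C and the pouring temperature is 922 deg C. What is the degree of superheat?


Formula: Superheat = T_pour - T_melt
Superheat = 922 - 776 = 146 deg C


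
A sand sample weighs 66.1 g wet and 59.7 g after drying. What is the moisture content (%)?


Formula: MC = (W_wet - W_dry) / W_wet * 100
Water mass = 66.1 - 59.7 = 6.4 g
MC = 6.4 / 66.1 * 100 = 9.6823%

Answer: 9.6823%


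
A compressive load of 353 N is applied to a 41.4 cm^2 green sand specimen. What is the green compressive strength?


Formula: Compressive Strength = Force / Area
Strength = 353 N / 41.4 cm^2 = 8.5266 N/cm^2

Final answer: 8.5266 N/cm^2


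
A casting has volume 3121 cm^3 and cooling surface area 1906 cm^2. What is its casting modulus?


Formula: Casting Modulus M = V / A
M = 3121 cm^3 / 1906 cm^2 = 1.6375 cm

Final answer: 1.6375 cm


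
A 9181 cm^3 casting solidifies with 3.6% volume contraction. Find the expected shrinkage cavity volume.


Formula: V_shrink = V_casting * shrinkage_pct / 100
V_shrink = 9181 cm^3 * 3.6 / 100 = 330.5160 cm^3


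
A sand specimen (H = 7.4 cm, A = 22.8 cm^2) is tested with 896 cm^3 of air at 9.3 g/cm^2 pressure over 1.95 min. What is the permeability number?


Formula: Permeability Number P = (V * H) / (p * A * t)
Numerator: V * H = 896 * 7.4 = 6630.4
Denominator: p * A * t = 9.3 * 22.8 * 1.95 = 413.478
P = 6630.4 / 413.478 = 16.0357


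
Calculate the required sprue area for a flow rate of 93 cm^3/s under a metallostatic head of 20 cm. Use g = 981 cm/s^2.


Formula: v = sqrt(2*g*h), A = Q/v
Velocity: v = sqrt(2 * 981 * 20) = sqrt(39240) = 198.0909 cm/s
Sprue area: A = Q / v = 93 / 198.0909 = 0.4695 cm^2

0.4695 cm^2


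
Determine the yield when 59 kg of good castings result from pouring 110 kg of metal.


Formula: Casting Yield = (W_good / W_total) * 100
Yield = (59 kg / 110 kg) * 100 = 53.6364%


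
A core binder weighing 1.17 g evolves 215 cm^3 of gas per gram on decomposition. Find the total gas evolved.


Formula: V_gas = W_binder * gas_evolution_rate
V = 1.17 g * 215 cm^3/g = 251.5500 cm^3

Answer: 251.5500 cm^3


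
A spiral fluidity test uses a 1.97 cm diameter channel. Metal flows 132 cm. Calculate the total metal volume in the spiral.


Formula: V = pi * (d/2)^2 * L  (cylinder volume)
Radius = 1.97/2 = 0.985 cm
V = pi * 0.985^2 * 132 = 402.3428 cm^3

Answer: 402.3428 cm^3


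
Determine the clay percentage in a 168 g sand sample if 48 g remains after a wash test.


Formula: Clay% = (W_total - W_washed) / W_total * 100
Clay mass = 168 - 48 = 120 g
Clay% = 120 / 168 * 100 = 71.4286%

Answer: 71.4286%


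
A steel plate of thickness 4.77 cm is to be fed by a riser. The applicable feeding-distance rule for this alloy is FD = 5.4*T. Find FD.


Formula: FD = 5.4 * T  (riser feeding-distance rule)
FD = 5.4 * 4.77 cm = 25.7580 cm


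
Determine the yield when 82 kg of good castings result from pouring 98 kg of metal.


Formula: Casting Yield = (W_good / W_total) * 100
Yield = (82 kg / 98 kg) * 100 = 83.6735%

83.6735%


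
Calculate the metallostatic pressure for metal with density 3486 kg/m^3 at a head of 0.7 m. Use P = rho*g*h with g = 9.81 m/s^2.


Formula: P = rho * g * h
rho * g = 3486 * 9.81 = 34197.66 N/m^3
P = 34197.66 * 0.7 = 23938.3620 Pa

Final answer: 23938.3620 Pa


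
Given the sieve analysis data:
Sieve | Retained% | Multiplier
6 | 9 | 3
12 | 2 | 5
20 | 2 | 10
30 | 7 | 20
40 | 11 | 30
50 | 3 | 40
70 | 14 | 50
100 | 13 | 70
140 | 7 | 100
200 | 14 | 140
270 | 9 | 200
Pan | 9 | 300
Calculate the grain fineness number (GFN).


Formula: GFN = sum(pct * multiplier) / sum(pct)
sum(pct * multiplier) = 9417
sum(pct) = 100
GFN = 9417 / 100 = 94.17

Answer: 94.17


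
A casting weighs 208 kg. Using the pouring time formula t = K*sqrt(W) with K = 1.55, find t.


Formula: t = K * sqrt(W)
sqrt(W) = sqrt(208) = 14.42221
t = 1.55 * 14.42221 = 22.3544 s

Answer: 22.3544 s


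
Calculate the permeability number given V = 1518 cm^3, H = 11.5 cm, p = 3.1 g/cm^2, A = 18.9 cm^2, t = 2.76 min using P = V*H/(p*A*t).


Formula: Permeability Number P = (V * H) / (p * A * t)
Numerator: V * H = 1518 * 11.5 = 17457.0
Denominator: p * A * t = 3.1 * 18.9 * 2.76 = 161.7084
P = 17457.0 / 161.7084 = 107.9536

107.9536


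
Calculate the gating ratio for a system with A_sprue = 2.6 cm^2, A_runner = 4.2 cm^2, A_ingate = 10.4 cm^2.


Sprue:Runner:Ingate = 1 : 4.2/2.6 : 10.4/2.6 = 1:1.62:4.00


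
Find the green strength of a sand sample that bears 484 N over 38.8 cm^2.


Formula: Compressive Strength = Force / Area
Strength = 484 N / 38.8 cm^2 = 12.4742 N/cm^2

Final answer: 12.4742 N/cm^2


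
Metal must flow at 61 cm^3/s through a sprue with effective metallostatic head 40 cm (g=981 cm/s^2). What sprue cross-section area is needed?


Formula: v = sqrt(2*g*h), A = Q/v
Velocity: v = sqrt(2 * 981 * 40) = sqrt(78480) = 280.1428 cm/s
Sprue area: A = Q / v = 61 / 280.1428 = 0.2177 cm^2

0.2177 cm^2


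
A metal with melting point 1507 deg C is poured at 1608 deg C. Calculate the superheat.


Formula: Superheat = T_pour - T_melt
Superheat = 1608 - 1507 = 101 deg C


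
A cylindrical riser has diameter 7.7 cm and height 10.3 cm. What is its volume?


Formula: V = pi * (D/2)^2 * H  (cylinder volume)
Radius = D/2 = 7.7/2 = 3.85 cm
V = pi * 3.85^2 * 10.3 = 479.6324 cm^3


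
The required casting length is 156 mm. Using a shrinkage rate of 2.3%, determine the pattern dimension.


Formula: L_pattern = L_casting * (1 + shrinkage_rate/100)
Shrinkage factor = 1 + 2.3/100 = 1.023
L_pattern = 156 mm * 1.023 = 159.5880 mm

Final answer: 159.5880 mm


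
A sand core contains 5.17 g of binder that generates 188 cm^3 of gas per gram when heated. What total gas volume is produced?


Formula: V_gas = W_binder * gas_evolution_rate
V = 5.17 g * 188 cm^3/g = 971.9600 cm^3

Answer: 971.9600 cm^3


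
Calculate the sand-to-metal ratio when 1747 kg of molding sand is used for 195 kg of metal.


Formula: Sand-to-Metal Ratio = W_sand / W_metal
Ratio = 1747 kg / 195 kg = 8.9590

8.9590


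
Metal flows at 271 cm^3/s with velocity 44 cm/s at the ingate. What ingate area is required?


Formula: A_ingate = Q / v  (continuity equation)
A = 271 cm^3/s / 44 cm/s = 6.1591 cm^2

6.1591 cm^2


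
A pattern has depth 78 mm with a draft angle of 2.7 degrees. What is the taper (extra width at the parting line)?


Formula: taper = depth * tan(draft_angle)
tan(2.7 deg) = 0.0471588
taper = 78 mm * 0.0471588 = 3.6784 mm


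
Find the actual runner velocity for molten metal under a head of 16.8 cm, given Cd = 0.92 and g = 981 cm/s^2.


Formula: v = Cd * sqrt(2 * g * h)  (Torricelli with discharge coefficient)
2*g*h = 2 * 981 * 16.8 = 32961.6 cm^2/s^2
sqrt(32961.6) = 181.55330 cm/s
v = 0.92 * 181.55330 = 167.0290 cm/s

Answer: 167.0290 cm/s


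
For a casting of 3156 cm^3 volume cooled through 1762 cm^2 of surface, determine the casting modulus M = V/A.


Formula: Casting Modulus M = V / A
M = 3156 cm^3 / 1762 cm^2 = 1.7911 cm

Answer: 1.7911 cm


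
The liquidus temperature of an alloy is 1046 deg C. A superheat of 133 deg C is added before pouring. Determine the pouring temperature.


Formula: T_pour = T_melt + Superheat
T_pour = 1046 + 133 = 1179 deg C

1179 deg C


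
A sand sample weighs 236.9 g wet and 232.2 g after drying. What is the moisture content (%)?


Formula: MC = (W_wet - W_dry) / W_wet * 100
Water mass = 236.9 - 232.2 = 4.7 g
MC = 4.7 / 236.9 * 100 = 1.9840%

1.9840%


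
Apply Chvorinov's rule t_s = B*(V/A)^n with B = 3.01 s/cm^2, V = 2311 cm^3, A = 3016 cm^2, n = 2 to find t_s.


Formula: t_s = B * (V/A)^n  (Chvorinov's rule, n=2)
Modulus M = V/A = 2311/3016 = 0.766247 cm
M^2 = 0.766247^2 = 0.587134 cm^2
t_s = 3.01 * 0.587134 = 1.7673 s

1.7673 s


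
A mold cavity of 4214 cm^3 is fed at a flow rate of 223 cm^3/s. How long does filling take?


Formula: t_fill = V_mold / Q_flow
t = 4214 cm^3 / 223 cm^3/s = 18.8969 s

Answer: 18.8969 s


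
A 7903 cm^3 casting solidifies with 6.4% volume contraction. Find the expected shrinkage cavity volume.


Formula: V_shrink = V_casting * shrinkage_pct / 100
V_shrink = 7903 cm^3 * 6.4 / 100 = 505.7920 cm^3

Final answer: 505.7920 cm^3


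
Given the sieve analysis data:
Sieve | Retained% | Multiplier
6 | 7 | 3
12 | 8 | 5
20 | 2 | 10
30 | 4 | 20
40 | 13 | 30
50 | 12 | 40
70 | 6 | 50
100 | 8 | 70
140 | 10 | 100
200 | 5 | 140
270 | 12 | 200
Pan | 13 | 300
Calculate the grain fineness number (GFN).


Formula: GFN = sum(pct * multiplier) / sum(pct)
sum(pct * multiplier) = 9891
sum(pct) = 100
GFN = 9891 / 100 = 98.91

98.91


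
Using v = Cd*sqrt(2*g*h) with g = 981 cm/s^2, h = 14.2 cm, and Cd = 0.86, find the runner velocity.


Formula: v = Cd * sqrt(2 * g * h)  (Torricelli with discharge coefficient)
2*g*h = 2 * 981 * 14.2 = 27860.4 cm^2/s^2
sqrt(27860.4) = 166.91435 cm/s
v = 0.86 * 166.91435 = 143.5463 cm/s

143.5463 cm/s


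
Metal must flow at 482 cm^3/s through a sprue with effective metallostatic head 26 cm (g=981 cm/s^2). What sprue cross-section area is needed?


Formula: v = sqrt(2*g*h), A = Q/v
Velocity: v = sqrt(2 * 981 * 26) = sqrt(51012) = 225.8584 cm/s
Sprue area: A = Q / v = 482 / 225.8584 = 2.1341 cm^2

Answer: 2.1341 cm^2


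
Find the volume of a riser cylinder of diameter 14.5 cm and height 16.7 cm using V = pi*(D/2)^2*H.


Formula: V = pi * (D/2)^2 * H  (cylinder volume)
Radius = D/2 = 14.5/2 = 7.25 cm
V = pi * 7.25^2 * 16.7 = 2757.6704 cm^3


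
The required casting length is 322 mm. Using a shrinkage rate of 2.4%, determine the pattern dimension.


Formula: L_pattern = L_casting * (1 + shrinkage_rate/100)
Shrinkage factor = 1 + 2.4/100 = 1.024
L_pattern = 322 mm * 1.024 = 329.7280 mm

Final answer: 329.7280 mm


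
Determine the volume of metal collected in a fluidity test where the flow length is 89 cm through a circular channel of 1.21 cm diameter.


Formula: V = pi * (d/2)^2 * L  (cylinder volume)
Radius = 1.21/2 = 0.605 cm
V = pi * 0.605^2 * 89 = 102.3412 cm^3

102.3412 cm^3


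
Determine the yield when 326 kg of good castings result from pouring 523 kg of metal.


Formula: Casting Yield = (W_good / W_total) * 100
Yield = (326 kg / 523 kg) * 100 = 62.3327%

Final answer: 62.3327%


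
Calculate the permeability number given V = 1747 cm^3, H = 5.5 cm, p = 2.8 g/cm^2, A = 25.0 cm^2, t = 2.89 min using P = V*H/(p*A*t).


Formula: Permeability Number P = (V * H) / (p * A * t)
Numerator: V * H = 1747 * 5.5 = 9608.5
Denominator: p * A * t = 2.8 * 25.0 * 2.89 = 202.3
P = 9608.5 / 202.3 = 47.4963

Final answer: 47.4963


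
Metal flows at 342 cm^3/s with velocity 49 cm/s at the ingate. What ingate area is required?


Formula: A_ingate = Q / v  (continuity equation)
A = 342 cm^3/s / 49 cm/s = 6.9796 cm^2

Answer: 6.9796 cm^2


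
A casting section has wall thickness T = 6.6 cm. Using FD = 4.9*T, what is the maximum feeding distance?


Formula: FD = 4.9 * T  (riser feeding-distance rule)
FD = 4.9 * 6.6 cm = 32.3400 cm

Answer: 32.3400 cm


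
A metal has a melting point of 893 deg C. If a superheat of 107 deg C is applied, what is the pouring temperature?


Formula: T_pour = T_melt + Superheat
T_pour = 893 + 107 = 1000 deg C

1000 deg C


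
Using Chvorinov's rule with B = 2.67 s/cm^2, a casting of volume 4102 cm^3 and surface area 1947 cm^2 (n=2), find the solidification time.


Formula: t_s = B * (V/A)^n  (Chvorinov's rule, n=2)
Modulus M = V/A = 4102/1947 = 2.106831 cm
M^2 = 2.106831^2 = 4.438737 cm^2
t_s = 2.67 * 4.438737 = 11.8514 s

Final answer: 11.8514 s


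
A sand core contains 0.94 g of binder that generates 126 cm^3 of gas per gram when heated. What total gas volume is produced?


Formula: V_gas = W_binder * gas_evolution_rate
V = 0.94 g * 126 cm^3/g = 118.4400 cm^3


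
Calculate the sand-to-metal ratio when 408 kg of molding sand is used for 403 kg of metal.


Formula: Sand-to-Metal Ratio = W_sand / W_metal
Ratio = 408 kg / 403 kg = 1.0124

Final answer: 1.0124


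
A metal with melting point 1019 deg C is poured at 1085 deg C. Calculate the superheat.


Formula: Superheat = T_pour - T_melt
Superheat = 1085 - 1019 = 66 deg C

66 deg C


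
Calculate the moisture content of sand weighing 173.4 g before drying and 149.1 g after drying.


Formula: MC = (W_wet - W_dry) / W_wet * 100
Water mass = 173.4 - 149.1 = 24.3 g
MC = 24.3 / 173.4 * 100 = 14.0138%

14.0138%


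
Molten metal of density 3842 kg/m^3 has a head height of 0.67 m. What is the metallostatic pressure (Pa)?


Formula: P = rho * g * h
rho * g = 3842 * 9.81 = 37690.02 N/m^3
P = 37690.02 * 0.67 = 25252.3134 Pa

Final answer: 25252.3134 Pa


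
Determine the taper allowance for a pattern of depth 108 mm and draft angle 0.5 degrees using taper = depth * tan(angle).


Formula: taper = depth * tan(draft_angle)
tan(0.5 deg) = 0.0087269
taper = 108 mm * 0.0087269 = 0.9425 mm

Answer: 0.9425 mm


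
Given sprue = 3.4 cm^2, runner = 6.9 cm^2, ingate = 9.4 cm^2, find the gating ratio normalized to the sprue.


Sprue:Runner:Ingate = 1 : 6.9/3.4 : 9.4/3.4 = 1:2.03:2.76


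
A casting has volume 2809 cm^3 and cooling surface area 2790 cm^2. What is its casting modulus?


Formula: Casting Modulus M = V / A
M = 2809 cm^3 / 2790 cm^2 = 1.0068 cm

Answer: 1.0068 cm


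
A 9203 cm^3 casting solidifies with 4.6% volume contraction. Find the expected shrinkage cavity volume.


Formula: V_shrink = V_casting * shrinkage_pct / 100
V_shrink = 9203 cm^3 * 4.6 / 100 = 423.3380 cm^3

Final answer: 423.3380 cm^3


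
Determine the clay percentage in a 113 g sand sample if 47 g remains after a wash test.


Formula: Clay% = (W_total - W_washed) / W_total * 100
Clay mass = 113 - 47 = 66 g
Clay% = 66 / 113 * 100 = 58.4071%

Final answer: 58.4071%
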